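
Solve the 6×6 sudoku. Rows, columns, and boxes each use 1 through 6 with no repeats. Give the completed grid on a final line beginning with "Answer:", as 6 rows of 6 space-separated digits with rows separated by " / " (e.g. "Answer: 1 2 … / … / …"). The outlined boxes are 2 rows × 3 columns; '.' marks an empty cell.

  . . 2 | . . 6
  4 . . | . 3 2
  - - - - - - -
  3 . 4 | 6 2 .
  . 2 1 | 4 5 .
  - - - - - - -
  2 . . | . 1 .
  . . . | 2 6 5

Step 1. [r1c1∈{1,5}] in col 1, 5 fits only at r1c1. So r1c1=5.
Step 2. [r1c2∈{1,3}] across row 1, 3 lands solely at r1c2, so r1c2=3.
Step 3. [r2c2∈{1,6}] in box 1, 1 fits only at r2c2 ⇒ r2c2=1.
Step 4. [r5c2∈{4,5,6}] col 2 places 6 nowhere but r5c2. So r5c2=6.
Step 5. [r5c4∈{3}] nothing but 3 survives at r5c4. So r5c4=3.
Step 6. [r4c6∈{3}] r4c6 has the single candidate 3 ⇒ r4c6=3.
Step 7. [r6c3∈{3}] only 3 remains possible at r6c3. So r6c3=3.
Step 8. [r4c1∈{6}] only 6 remains possible at r4c1 ⇒ r4c1=6.
Step 9. [r5c3∈{5}] only 5 remains possible at r5c3 ⇒ r5c3=5.
Step 10. [r6c2∈{4}] r6c2's peers cover all but 4, so r6c2=4.
Step 11. [r2c3∈{6}] nothing but 6 survives at r2c3 ⇒ r2c3=6.
Step 12. [r1c5∈{4}] r1c5 is down to just 4. So r1c5=4.
Step 13. [r3c2∈{5}] nothing but 5 survives at r3c2. So r3c2=5.
Step 14. [r6c1∈{1}] r6c1 has the single candidate 1 ⇒ r6c1=1.
Step 15. [r5c6∈{4}] only 4 remains possible at r5c6, so r5c6=4.
Step 16. [r1c4∈{1}] only 1 remains possible at r1c4, so r1c4=1.
Step 17. [r3c6∈{1}] only 1 remains possible at r3c6, so r3c6=1.
Step 18. [r2c4∈{5}] r2c4's peers cover all but 5. So r2c4=5.

Answer: 5 3 2 1 4 6 / 4 1 6 5 3 2 / 3 5 4 6 2 1 / 6 2 1 4 5 3 / 2 6 5 3 1 4 / 1 4 3 2 6 5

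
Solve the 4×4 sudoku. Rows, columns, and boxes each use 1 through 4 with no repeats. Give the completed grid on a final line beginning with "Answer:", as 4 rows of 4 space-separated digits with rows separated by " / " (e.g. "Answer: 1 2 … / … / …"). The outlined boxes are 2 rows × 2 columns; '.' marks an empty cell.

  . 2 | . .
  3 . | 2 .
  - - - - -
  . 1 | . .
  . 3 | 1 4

Step 1. [r1c1∈{1,4}] across col 1, 1 lands solely at r1c1, so r1c1=1.
Step 2. [r3c4∈{2,3}] across col 4, 2 lands solely at r3c4 ⇒ r3c4=2.
Step 3. [r3c3∈{3}] nothing but 3 survives at r3c3 ⇒ r3c3=3.
Step 4. [r2c4∈{1}] r2c4's peers cover all but 1, so r2c4=1.
Step 5. [r2c2∈{4}] r2c2 is down to just 4, so r2c2=4.
Step 6. [r3c1∈{4}] r3c1 has the single candidate 4. So r3c1=4.
Step 7. [r4c1∈{2}] only 2 remains possible at r4c1 ⇒ r4c1=2.
Step 8. [r1c3∈{4}] r1c3 is down to just 4 ⇒ r1c3=4.
Step 9. [r1c4∈{3}] only 3 remains possible at r1c4 ⇒ r1c4=3.

Answer: 1 2 4 3 / 3 4 2 1 / 4 1 3 2 / 2 3 1 4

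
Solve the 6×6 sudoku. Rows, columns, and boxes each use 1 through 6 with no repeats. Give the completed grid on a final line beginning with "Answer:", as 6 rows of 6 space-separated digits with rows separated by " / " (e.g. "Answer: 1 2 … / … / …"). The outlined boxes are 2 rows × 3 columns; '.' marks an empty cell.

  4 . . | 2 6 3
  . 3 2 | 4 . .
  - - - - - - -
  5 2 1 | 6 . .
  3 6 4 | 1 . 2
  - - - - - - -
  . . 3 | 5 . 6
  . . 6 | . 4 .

Step 1. [r1c2∈{1,5}] r1c2 is the only open cell in row 1 admitting 1, so r1c2=1.
Step 2. [r6c6∈{1}] r6c6's peers cover all but 1, so r6c6=1.
Step 3. [r2c5∈{1,5}] row 2 places 1 nowhere but r2c5 ⇒ r2c5=1.
Step 4. [r5c5∈{2}] r5c5's peers cover all but 2. So r5c5=2.
Step 5. [r5c2∈{4}] r5c2 has the single candidate 4 ⇒ r5c2=4.
Step 6. [r4c5∈{5}] r4c5's peers cover all but 5 ⇒ r4c5=5.
Step 7. [r3c6∈{4}] r3c6 is down to just 4, so r3c6=4.
Step 8. [r2c1∈{6}] r2c1 is down to just 6. So r2c1=6.
Step 9. [r6c2∈{5}] nothing but 5 survives at r6c2. So r6c2=5.
Step 10. [r6c1∈{2}] r6c1's peers cover all but 2 ⇒ r6c1=2.
Step 11. [r5c1∈{1}] only 1 remains possible at r5c1, so r5c1=1.
Step 12. [r2c6∈{5}] r2c6 has the single candidate 5. So r2c6=5.
Step 13. [r6c4∈{3}] r6c4's peers cover all but 3, so r6c4=3.
Step 14. [r1c3∈{5}] r1c3 is down to just 5, so r1c3=5.
Step 15. [r3c5∈{3}] r3c5 has the single candidate 3 ⇒ r3c5=3.

Answer: 4 1 5 2 6 3 / 6 3 2 4 1 5 / 5 2 1 6 3 4 / 3 6 4 1 5 2 / 1 4 3 5 2 6 / 2 5 6 3 4 1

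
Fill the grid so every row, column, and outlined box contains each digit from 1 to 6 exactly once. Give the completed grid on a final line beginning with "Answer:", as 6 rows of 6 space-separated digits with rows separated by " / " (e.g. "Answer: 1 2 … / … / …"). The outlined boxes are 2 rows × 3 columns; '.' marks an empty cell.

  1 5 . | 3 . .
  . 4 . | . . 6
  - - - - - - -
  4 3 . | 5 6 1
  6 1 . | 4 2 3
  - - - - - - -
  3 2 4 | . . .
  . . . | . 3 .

Step 1. [r2c1∈{2}] only 2 remains possible at r2c1 ⇒ r2c1=2.
Step 2. [r6c6∈{2,4,5}] 4 has one home in row 6: r6c6 ⇒ r6c6=4.
Step 3. [r2c4∈{1}] nothing but 1 survives at r2c4 ⇒ r2c4=1.
Step 4. [r6c2∈{6}] r6c2 has the single candidate 6, so r6c2=6.
Step 5. [r4c3∈{5}] r4c3 is down to just 5. So r4c3=5.
Step 6. [r2c5∈{5}] r2c5's peers cover all but 5 ⇒ r2c5=5.
Step 7. [r6c3∈{1}] nothing but 1 survives at r6c3. So r6c3=1.
Step 8. [r1c5∈{4}] only 4 remains possible at r1c5, so r1c5=4.
Step 9. [r1c6∈{2}] r1c6 has the single candidate 2 ⇒ r1c6=2.
Step 10. [r1c3∈{6}] r1c3's peers cover all but 6, so r1c3=6.
Step 11. [r6c4∈{2}] only 2 remains possible at r6c4. So r6c4=2.
Step 12. [r5c4∈{6}] r5c4's peers cover all but 6, so r5c4=6.
Step 13. [r3c3∈{2}] nothing but 2 survives at r3c3. So r3c3=2.
Step 14. [r6c1∈{5}] r6c1 is down to just 5. So r6c1=5.
Step 15. [r2c3∈{3}] r2c3 is down to just 3, so r2c3=3.
Step 16. [r5c5∈{1}] nothing but 1 survives at r5c5. So r5c5=1.
Step 17. [r5c6∈{5}] only 5 remains possible at r5c6. So r5c6=5.

Answer: 1 5 6 3 4 2 / 2 4 3 1 5 6 / 4 3 2 5 6 1 / 6 1 5 4 2 3 / 3 2 4 6 1 5 / 5 6 1 2 3 4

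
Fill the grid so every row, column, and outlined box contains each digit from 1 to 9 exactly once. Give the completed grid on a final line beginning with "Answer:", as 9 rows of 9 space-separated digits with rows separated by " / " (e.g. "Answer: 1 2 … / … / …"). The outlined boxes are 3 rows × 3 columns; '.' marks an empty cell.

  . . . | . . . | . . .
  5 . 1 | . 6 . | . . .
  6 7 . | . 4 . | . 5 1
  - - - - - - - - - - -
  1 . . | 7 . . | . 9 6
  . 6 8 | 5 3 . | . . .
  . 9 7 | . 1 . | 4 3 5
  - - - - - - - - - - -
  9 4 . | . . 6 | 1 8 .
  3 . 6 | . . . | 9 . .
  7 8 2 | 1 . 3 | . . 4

Step 1. [r7c4∈{2}] r7c4 is down to just 2 ⇒ r7c4=2.
Step 2. [r1c1∈{2,4,8}] in col 1, 8 fits only at r1c1, so r1c1=8.
Step 3. [r2c9∈{2,3,7,8,9}] 8 has one home in col 9: r2c9 ⇒ r2c9=8.
Step 4. [r1c9∈{2,3,7,9}] col 9 places 9 nowhere but r1c9, so r1c9=9.
Step 5. [r1c4∈{3}] r1c4 has the single candidate 3, so r1c4=3.
Step 6. [r1c2∈{2}] r1c2 has the single candidate 2. So r1c2=2.
Step 7. [r4c5∈{2,8}] r4c5 is the only open cell in col 5 admitting 2. So r4c5=2.
Step 8. [r8c5∈{5,7,8}] in col 5, 8 fits only at r8c5 ⇒ r8c5=8.
Step 9. [r5c6∈{4,9}] r5c6 is the only open cell in row 5 admitting 9 ⇒ r5c6=9.
Step 10. [r6c6∈{8}] r6c6 has the single candidate 8, so r6c6=8.
Step 11. [r2c2∈{3}] r2c2's peers cover all but 3. So r2c2=3.
Step 12. [r7c3∈{5}] r7c3's peers cover all but 5, so r7c3=5.
Step 13. [r8c6∈{4,5,7}] row 8 places 5 nowhere but r8c6 ⇒ r8c6=5.
Step 14. [r2c8∈{2,4,7}] r2c8 is the only open cell in row 2 admitting 4, so r2c8=4.
Step 15. [r5c8∈{1,2,7}] row 5 places 1 nowhere but r5c8 ⇒ r5c8=1.
Step 16. [r7c5∈{7}] only 7 remains possible at r7c5. So r7c5=7.
Step 17. [r8c8∈{2,7}] across col 8, 2 lands solely at r8c8. So r8c8=2.
Step 18. [r1c8∈{6,7}] col 8 places 7 nowhere but r1c8 ⇒ r1c8=7.
Step 19. [r2c7∈{2}] r2c7's peers cover all but 2 ⇒ r2c7=2.
Step 20. [r5c9∈{2,7}] 2 has one home in col 9: r5c9. So r5c9=2.
Step 21. [r4c3∈{3,4}] in row 4, 3 fits only at r4c3 ⇒ r4c3=3.
Step 22. [r9c7∈{5,6}] r9c7 is the only open cell in row 9 admitting 5. So r9c7=5.
Step 23. [r3c3∈{9}] nothing but 9 survives at r3c3. So r3c3=9.
Step 24. [r9c5∈{9}] r9c5 is down to just 9. So r9c5=9.
Step 25. [r5c7∈{7}] r5c7 has the single candidate 7, so r5c7=7.
Step 26. [r6c1∈{2}] nothing but 2 survives at r6c1. So r6c1=2.
Step 27. [r9c8∈{6}] only 6 remains possible at r9c8 ⇒ r9c8=6.
Step 28. [r1c3∈{4}] r1c3 is down to just 4 ⇒ r1c3=4.
Step 29. [r2c4∈{9}] r2c4's peers cover all but 9 ⇒ r2c4=9.
Step 30. [r3c7∈{3}] r3c7 has the single candidate 3. So r3c7=3.
Step 31. [r8c2∈{1}] r8c2 is down to just 1 ⇒ r8c2=1.
Step 32. [r3c4∈{8}] r3c4's peers cover all but 8. So r3c4=8.
Step 33. [r4c6∈{4}] r4c6 is down to just 4 ⇒ r4c6=4.
Step 34. [r7c9∈{3}] r7c9 has the single candidate 3, so r7c9=3.
Step 35. [r3c6∈{2}] nothing but 2 survives at r3c6. So r3c6=2.
Step 36. [r4c2∈{5}] r4c2's peers cover all but 5. So r4c2=5.
Step 37. [r6c4∈{6}] r6c4 has the single candidate 6. So r6c4=6.
Step 38. [r1c6∈{1}] r1c6 is down to just 1 ⇒ r1c6=1.
Step 39. [r8c9∈{7}] r8c9's peers cover all but 7, so r8c9=7.
Step 40. [r2c6∈{7}] nothing but 7 survives at r2c6, so r2c6=7.
Step 41. [r8c4∈{4}] r8c4 has the single candidate 4, so r8c4=4.
Step 42. [r5c1∈{4}] nothing but 4 survives at r5c1 ⇒ r5c1=4.
Step 43. [r4c7∈{8}] r4c7 has the single candidate 8 ⇒ r4c7=8.
Step 44. [r1c5∈{5}] r1c5's peers cover all but 5. So r1c5=5.
Step 45. [r1c7∈{6}] r1c7 has the single candidate 6. So r1c7=6.

Answer: 8 2 4 3 5 1 6 7 9 / 5 3 1 9 6 7 2 4 8 / 6 7 9 8 4 2 3 5 1 / 1 5 3 7 2 4 8 9 6 / 4 6 8 5 3 9 7 1 2 / 2 9 7 6 1 8 4 3 5 / 9 4 5 2 7 6 1 8 3 / 3 1 6 4 8 5 9 2 7 / 7 8 2 1 9 3 5 6 4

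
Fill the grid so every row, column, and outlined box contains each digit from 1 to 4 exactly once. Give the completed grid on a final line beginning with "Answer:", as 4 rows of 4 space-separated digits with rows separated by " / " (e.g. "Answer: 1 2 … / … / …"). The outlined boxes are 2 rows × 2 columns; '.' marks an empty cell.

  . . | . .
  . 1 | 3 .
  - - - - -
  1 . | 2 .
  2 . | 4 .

Step 1. [r1c2∈{2,3,4}] 2 has one home in col 2: r1c2, so r1c2=2.
Step 2. [r4c2∈{3}] r4c2's peers cover all but 3 ⇒ r4c2=3.
Step 3. [r2c1∈{4}] nothing but 4 survives at r2c1, so r2c1=4.
Step 4. [r4c4∈{1}] r4c4's peers cover all but 1 ⇒ r4c4=1.
Step 5. [r1c1∈{3}] r1c1 is down to just 3 ⇒ r1c1=3.
Step 6. [r3c2∈{4}] only 4 remains possible at r3c2, so r3c2=4.
Step 7. [r2c4∈{2}] only 2 remains possible at r2c4. So r2c4=2.
Step 8. [r1c3∈{1}] only 1 remains possible at r1c3 ⇒ r1c3=1.
Step 9. [r1c4∈{4}] r1c4 has the single candidate 4 ⇒ r1c4=4.
Step 10. [r3c4∈{3}] r3c4's peers cover all but 3 ⇒ r3c4=3.

Answer: 3 2 1 4 / 4 1 3 2 / 1 4 2 3 / 2 3 4 1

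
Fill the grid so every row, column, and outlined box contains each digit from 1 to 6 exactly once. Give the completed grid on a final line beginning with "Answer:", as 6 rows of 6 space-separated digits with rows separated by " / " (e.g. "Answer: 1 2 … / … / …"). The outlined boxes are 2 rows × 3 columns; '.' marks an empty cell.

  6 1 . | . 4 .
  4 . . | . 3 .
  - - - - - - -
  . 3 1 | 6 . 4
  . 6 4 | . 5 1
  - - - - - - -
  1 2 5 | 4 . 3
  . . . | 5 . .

Step 1. [r1c4∈{2}] r1c4 has the single candidate 2. So r1c4=2.
Step 2. [r6c3∈{3,6}] in col 3, 6 fits only at r6c3. So r6c3=6.
Step 3. [r3c5∈{2}] r3c5's peers cover all but 2, so r3c5=2.
Step 4. [r2c6∈{5,6}] in row 2, 6 fits only at r2c6 ⇒ r2c6=6.
Step 5. [r5c5∈{6}] r5c5 is down to just 6. So r5c5=6.
Step 6. [r3c1∈{5}] r3c1's peers cover all but 5, so r3c1=5.
Step 7. [r1c6∈{5}] r1c6 has the single candidate 5 ⇒ r1c6=5.
Step 8. [r1c3∈{3}] only 3 remains possible at r1c3. So r1c3=3.
Step 9. [r4c4∈{3}] nothing but 3 survives at r4c4. So r4c4=3.
Step 10. [r6c5∈{1}] r6c5 has the single candidate 1 ⇒ r6c5=1.
Step 11. [r2c3∈{2}] only 2 remains possible at r2c3, so r2c3=2.
Step 12. [r6c6∈{2}] only 2 remains possible at r6c6, so r6c6=2.
Step 13. [r2c4∈{1}] r2c4 has the single candidate 1, so r2c4=1.
Step 14. [r6c2∈{4}] r6c2 has the single candidate 4, so r6c2=4.
Step 15. [r4c1∈{2}] nothing but 2 survives at r4c1, so r4c1=2.
Step 16. [r2c2∈{5}] r2c2's peers cover all but 5, so r2c2=5.
Step 17. [r6c1∈{3}] nothing but 3 survives at r6c1 ⇒ r6c1=3.

Answer: 6 1 3 2 4 5 / 4 5 2 1 3 6 / 5 3 1 6 2 4 / 2 6 4 3 5 1 / 1 2 5 4 6 3 / 3 4 6 5 1 2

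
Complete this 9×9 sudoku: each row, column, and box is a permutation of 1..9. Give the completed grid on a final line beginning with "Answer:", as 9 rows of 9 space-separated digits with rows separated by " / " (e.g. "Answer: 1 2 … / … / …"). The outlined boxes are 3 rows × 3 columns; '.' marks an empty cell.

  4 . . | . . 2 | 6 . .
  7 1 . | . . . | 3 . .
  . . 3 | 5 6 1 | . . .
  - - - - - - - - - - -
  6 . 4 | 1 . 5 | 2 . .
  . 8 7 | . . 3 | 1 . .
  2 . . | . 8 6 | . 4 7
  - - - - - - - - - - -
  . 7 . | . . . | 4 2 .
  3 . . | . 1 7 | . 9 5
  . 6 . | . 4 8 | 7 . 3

Step 1. [r6c4∈{9}] only 9 remains possible at r6c4, so r6c4=9.
Step 2. [r3c7∈{8,9}] r3c7 is the only open cell in col 7 admitting 9 ⇒ r3c7=9.
Step 3. [r3c1∈{8}] only 8 remains possible at r3c1 ⇒ r3c1=8.
Step 4. [r7c5∈{3,5,9}] r7c5 is the only open cell in col 5 admitting 5, so r7c5=5.
Step 5. [r9c8∈{1}] r9c8 is down to just 1. So r9c8=1.
Step 6. [r1c4∈{3,7,8}] 7 has one home in col 4: r1c4 ⇒ r1c4=7.
Step 7. [r2c5∈{9}] r2c5 is down to just 9 ⇒ r2c5=9.
Step 8. [r2c4∈{4,8}] in col 4, 8 fits only at r2c4. So r2c4=8.
Step 9. [r3c2∈{2}] r3c2 is down to just 2, so r3c2=2.
Step 10. [r7c9∈{6,8}] r7c9 is the only open cell in box 9 admitting 6. So r7c9=6.
Step 11. [r7c3∈{1,8,9}] r7c3 is the only open cell in row 7 admitting 8. So r7c3=8.
Step 12. [r2c8∈{5}] nothing but 5 survives at r2c8, so r2c8=5.
Step 13. [r5c1∈{5,9}] in row 5, 5 fits only at r5c1 ⇒ r5c1=5.
Step 14. [r9c3∈{2,5,9}] r9c3 is the only open cell in row 9 admitting 5. So r9c3=5.
Step 15. [r4c2∈{3,9}] across box 4, 9 lands solely at r4c2. So r4c2=9.
Step 16. [r9c4∈{2}] only 2 remains possible at r9c4. So r9c4=2.
Step 17. [r1c8∈{8}] r1c8's peers cover all but 8. So r1c8=8.
Step 18. [r2c6∈{4}] r2c6's peers cover all but 4. So r2c6=4.
Step 19. [r9c1∈{9}] r9c1's peers cover all but 9, so r9c1=9.
Step 20. [r8c4∈{6}] r8c4 is down to just 6, so r8c4=6.
Step 21. [r3c9∈{4}] only 4 remains possible at r3c9. So r3c9=4.
Step 22. [r6c7∈{5}] r6c7 is down to just 5 ⇒ r6c7=5.
Step 23. [r1c3∈{9}] only 9 remains possible at r1c3 ⇒ r1c3=9.
Step 24. [r7c4∈{3}] r7c4's peers cover all but 3 ⇒ r7c4=3.
Step 25. [r8c7∈{8}] r8c7's peers cover all but 8, so r8c7=8.
Step 26. [r5c5∈{2}] r5c5 has the single candidate 2. So r5c5=2.
Step 27. [r8c2∈{4}] nothing but 4 survives at r8c2. So r8c2=4.
Step 28. [r5c4∈{4}] r5c4's peers cover all but 4 ⇒ r5c4=4.
Step 29. [r4c8∈{3}] nothing but 3 survives at r4c8 ⇒ r4c8=3.
Step 30. [r6c3∈{1}] r6c3's peers cover all but 1 ⇒ r6c3=1.
Step 31. [r2c9∈{2}] r2c9 is down to just 2. So r2c9=2.
Step 32. [r3c8∈{7}] only 7 remains possible at r3c8, so r3c8=7.
Step 33. [r6c2∈{3}] nothing but 3 survives at r6c2, so r6c2=3.
Step 34. [r2c3∈{6}] r2c3 is down to just 6. So r2c3=6.
Step 35. [r4c9∈{8}] nothing but 8 survives at r4c9. So r4c9=8.
Step 36. [r1c5∈{3}] only 3 remains possible at r1c5. So r1c5=3.
Step 37. [r5c9∈{9}] r5c9 is down to just 9. So r5c9=9.
Step 38. [r1c2∈{5}] r1c2 has the single candidate 5. So r1c2=5.
Step 39. [r5c8∈{6}] nothing but 6 survives at r5c8 ⇒ r5c8=6.
Step 40. [r7c6∈{9}] r7c6's peers cover all but 9, so r7c6=9.
Step 41. [r7c1∈{1}] r7c1 is down to just 1 ⇒ r7c1=1.
Step 42. [r8c3∈{2}] only 2 remains possible at r8c3 ⇒ r8c3=2.
Step 43. [r4c5∈{7}] r4c5 has the single candidate 7, so r4c5=7.
Step 44. [r1c9∈{1}] r1c9 is down to just 1 ⇒ r1c9=1.

Answer: 4 5 9 7 3 2 6 8 1 / 7 1 6 8 9 4 3 5 2 / 8 2 3 5 6 1 9 7 4 / 6 9 4 1 7 5 2 3 8 / 5 8 7 4 2 3 1 6 9 / 2 3 1 9 8 6 5 4 7 / 1 7 8 3 5 9 4 2 6 / 3 4 2 6 1 7 8 9 5 / 9 6 5 2 4 8 7 1 3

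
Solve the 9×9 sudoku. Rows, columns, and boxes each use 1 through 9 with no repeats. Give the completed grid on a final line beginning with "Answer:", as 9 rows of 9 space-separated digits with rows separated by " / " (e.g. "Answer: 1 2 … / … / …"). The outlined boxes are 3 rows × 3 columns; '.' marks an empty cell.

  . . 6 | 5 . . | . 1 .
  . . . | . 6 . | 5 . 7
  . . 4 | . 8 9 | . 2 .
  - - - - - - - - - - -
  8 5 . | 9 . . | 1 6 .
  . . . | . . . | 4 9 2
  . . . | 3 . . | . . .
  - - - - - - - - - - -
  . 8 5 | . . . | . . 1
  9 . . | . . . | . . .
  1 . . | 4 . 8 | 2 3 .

Step 1. [r9c3∈{7}] r9c3 is down to just 7. So r9c3=7.
Step 2. [r2c3∈{1,2,3,8,9}] r2c3 is the only open cell in col 3 admitting 8 ⇒ r2c3=8.
Step 3. [r9c2∈{6}] nothing but 6 survives at r9c2, so r9c2=6.
Step 4. [r2c2∈{1,2,3,9}] row 2 places 9 nowhere but r2c2 ⇒ r2c2=9.
Step 5. [r3c2∈{1,3,7}] box 1 places 1 nowhere but r3c2. So r3c2=1.
Step 6. [r3c4∈{7}] nothing but 7 survives at r3c4. So r3c4=7.
Step 7. [r2c8∈{4}] r2c8 has the single candidate 4 ⇒ r2c8=4.
Step 8. [r7c8∈{7}] r7c8 is down to just 7. So r7c8=7.
Step 9. [r6c7∈{7,8}] 7 has one home in col 7: r6c7, so r6c7=7.
Step 10. [r7c1∈{2,3,4}] in row 7, 4 fits only at r7c1, so r7c1=4.
Step 11. [r4c9∈{3}] nothing but 3 survives at r4c9. So r4c9=3.
Step 12. [r4c3∈{2}] r4c3 has the single candidate 2. So r4c3=2.
Step 13. [r8c2∈{2,3}] 2 has one home in box 7: r8c2. So r8c2=2.
Step 14. [r8c9∈{4,5,6,8}] r8c9 is the only open cell in row 8 admitting 4, so r8c9=4.
Step 15. [r8c3∈{3}] r8c3's peers cover all but 3, so r8c3=3.
Step 16. [r5c3∈{1}] r5c3's peers cover all but 1, so r5c3=1.
Step 17. [r6c2∈{4}] r6c2 is down to just 4, so r6c2=4.
Step 18. [r6c1∈{6}] r6c1 has the single candidate 6 ⇒ r6c1=6.
Step 19. [r3c9∈{6}] r3c9's peers cover all but 6 ⇒ r3c9=6.
Step 20. [r3c7∈{3}] nothing but 3 survives at r3c7, so r3c7=3.
Step 21. [r6c6∈{1,2,5}] row 6 has a naked pair {5,8} at r6c8 and r6c9 ⇒ r6c6≠5.
Step 22. [r5c5∈{5,7}] r5c1 and r5c2 in row 5 both hold exactly {3,7}; those values are spoken for. So r5c5≠7.
Step 23. [r5c5∈{5}] nothing but 5 survives at r5c5 ⇒ r5c5=5.
Step 24. [r8c6∈{1,5,6,7}] in col 6, 5 fits only at r8c6. So r8c6=5.
Step 25. [r9c5∈{9}] only 9 remains possible at r9c5, so r9c5=9.
Step 26. [r8c8∈{8}] r8c8's peers cover all but 8. So r8c8=8.
Step 27. [r8c5∈{1,7}] 7 has one home in row 8: r8c5, so r8c5=7.
Step 28. [r4c6∈{4,7}] 7 has one home in row 4: r4c6. So r4c6=7.
Step 29. [r1c6∈{2,3,4}] 4 has one home in col 6: r1c6. So r1c6=4.
Step 30. [r1c7∈{8,9}] r1c7 is the only open cell in col 7 admitting 8, so r1c7=8.
Step 31. [r5c6∈{6}] r5c6 is down to just 6. So r5c6=6.
Step 32. [r8c7∈{6}] r8c7's peers cover all but 6, so r8c7=6.
Step 33. [r6c5∈{1,2}] col 5 places 1 nowhere but r6c5 ⇒ r6c5=1.
Step 34. [r2c6∈{1,2,3}] across col 6, 1 lands solely at r2c6 ⇒ r2c6=1.
Step 35. [r2c1∈{2,3}] row 2 places 3 nowhere but r2c1. So r2c1=3.
Step 36. [r2c4∈{2}] r2c4 has the single candidate 2, so r2c4=2.
Step 37. [r1c2∈{7}] r1c2 is down to just 7 ⇒ r1c2=7.
Step 38. [r7c5∈{2,3}] 2 has one home in col 5: r7c5, so r7c5=2.
Step 39. [r6c9∈{5,8}] r6c9 is the only open cell in row 6 admitting 8, so r6c9=8.
Step 40. [r6c6∈{2}] nothing but 2 survives at r6c6. So r6c6=2.
Step 41. [r1c9∈{9}] r1c9 is down to just 9. So r1c9=9.
Step 42. [r5c4∈{8}] nothing but 8 survives at r5c4, so r5c4=8.
Step 43. [r1c1∈{2}] r1c1 is down to just 2, so r1c1=2.
Step 44. [r4c5∈{4}] r4c5 is down to just 4. So r4c5=4.
Step 45. [r7c4∈{6}] only 6 remains possible at r7c4 ⇒ r7c4=6.
Step 46. [r6c8∈{5}] r6c8's peers cover all but 5. So r6c8=5.
Step 47. [r7c7∈{9}] r7c7 is down to just 9. So r7c7=9.
Step 48. [r5c2∈{3}] only 3 remains possible at r5c2, so r5c2=3.
Step 49. [r9c9∈{5}] only 5 remains possible at r9c9 ⇒ r9c9=5.
Step 50. [r7c6∈{3}] r7c6 has the single candidate 3 ⇒ r7c6=3.
Step 51. [r3c1∈{5}] r3c1 is down to just 5, so r3c1=5.
Step 52. [r5c1∈{7}] r5c1's peers cover all but 7 ⇒ r5c1=7.
Step 53. [r1c5∈{3}] only 3 remains possible at r1c5, so r1c5=3.
Step 54. [r8c4∈{1}] r8c4 has the single candidate 1, so r8c4=1.
Step 55. [r6c3∈{9}] only 9 remains possible at r6c3, so r6c3=9.

Answer: 2 7 6 5 3 4 8 1 9 / 3 9 8 2 6 1 5 4 7 / 5 1 4 7 8 9 3 2 6 / 8 5 2 9 4 7 1 6 3 / 7 3 1 8 5 6 4 9 2 / 6 4 9 3 1 2 7 5 8 / 4 8 5 6 2 3 9 7 1 / 9 2 3 1 7 5 6 8 4 / 1 6 7 4 9 8 2 3 5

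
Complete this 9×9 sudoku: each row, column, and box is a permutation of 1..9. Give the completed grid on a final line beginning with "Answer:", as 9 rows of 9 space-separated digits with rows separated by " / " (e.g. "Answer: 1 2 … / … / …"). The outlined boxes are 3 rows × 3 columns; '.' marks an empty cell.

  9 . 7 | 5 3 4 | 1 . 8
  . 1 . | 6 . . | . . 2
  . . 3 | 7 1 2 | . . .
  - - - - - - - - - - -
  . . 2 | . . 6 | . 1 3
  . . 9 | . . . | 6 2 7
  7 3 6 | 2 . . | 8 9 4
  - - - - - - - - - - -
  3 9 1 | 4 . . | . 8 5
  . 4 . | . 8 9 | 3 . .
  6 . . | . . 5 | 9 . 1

Step 1. [r2c3∈{4,5,8}] r2c3 is the only open cell in col 3 admitting 4, so r2c3=4.
Step 2. [r4c5∈{4,5,7,9}] in row 4, 7 fits only at r4c5, so r4c5=7.
Step 3. [r5c1∈{1,4,5,8}] col 1 places 1 nowhere but r5c1 ⇒ r5c1=1.
Step 4. [r1c8∈{6}] r1c8 is down to just 6 ⇒ r1c8=6.
Step 5. [r4c7∈{5}] nothing but 5 survives at r4c7 ⇒ r4c7=5.
Step 6. [r4c2∈{8}] r4c2's peers cover all but 8. So r4c2=8.
Step 7. [r8c8∈{7}] r8c8 has the single candidate 7 ⇒ r8c8=7.
Step 8. [r5c2∈{5}] r5c2's peers cover all but 5, so r5c2=5.
Step 9. [r8c1∈{2,5}] r8c1 is the only open cell in row 8 admitting 2. So r8c1=2.
Step 10. [r5c6∈{3,8}] col 6 places 3 nowhere but r5c6. So r5c6=3.
Step 11. [r3c1∈{5,8}] across row 3, 8 lands solely at r3c1 ⇒ r3c1=8.
Step 12. [r3c8∈{4,5}] r3c8 is the only open cell in row 3 admitting 5. So r3c8=5.
Step 13. [r7c7∈{2}] r7c7's peers cover all but 2. So r7c7=2.
Step 14. [r4c4∈{9}] r4c4 has the single candidate 9. So r4c4=9.
Step 15. [r9c2∈{7}] nothing but 7 survives at r9c2. So r9c2=7.
Step 16. [r3c2∈{6}] r3c2 has the single candidate 6, so r3c2=6.
Step 17. [r5c4∈{8}] r5c4 has the single candidate 8 ⇒ r5c4=8.
Step 18. [r2c6∈{8}] r2c6 is down to just 8, so r2c6=8.
Step 19. [r5c5∈{4}] nothing but 4 survives at r5c5 ⇒ r5c5=4.
Step 20. [r4c1∈{4}] r4c1 is down to just 4, so r4c1=4.
Step 21. [r2c7∈{7}] r2c7 is down to just 7. So r2c7=7.
Step 22. [r8c9∈{6}] nothing but 6 survives at r8c9, so r8c9=6.
Step 23. [r8c3∈{5}] r8c3 has the single candidate 5. So r8c3=5.
Step 24. [r9c4∈{3}] r9c4 is down to just 3 ⇒ r9c4=3.
Step 25. [r8c4∈{1}] only 1 remains possible at r8c4, so r8c4=1.
Step 26. [r3c7∈{4}] r3c7's peers cover all but 4 ⇒ r3c7=4.
Step 27. [r3c9∈{9}] r3c9 is down to just 9 ⇒ r3c9=9.
Step 28. [r7c5∈{6}] only 6 remains possible at r7c5, so r7c5=6.
Step 29. [r2c8∈{3}] r2c8 is down to just 3. So r2c8=3.
Step 30. [r2c1∈{5}] nothing but 5 survives at r2c1. So r2c1=5.
Step 31. [r6c6∈{1}] r6c6's peers cover all but 1. So r6c6=1.
Step 32. [r1c2∈{2}] only 2 remains possible at r1c2, so r1c2=2.
Step 33. [r9c5∈{2}] r9c5 has the single candidate 2, so r9c5=2.
Step 34. [r9c8∈{4}] r9c8 is down to just 4. So r9c8=4.
Step 35. [r9c3∈{8}] r9c3's peers cover all but 8, so r9c3=8.
Step 36. [r6c5∈{5}] only 5 remains possible at r6c5. So r6c5=5.
Step 37. [r7c6∈{7}] only 7 remains possible at r7c6 ⇒ r7c6=7.
Step 38. [r2c5∈{9}] nothing but 9 survives at r2c5 ⇒ r2c5=9.

Answer: 9 2 7 5 3 4 1 6 8 / 5 1 4 6 9 8 7 3 2 / 8 6 3 7 1 2 4 5 9 / 4 8 2 9 7 6 5 1 3 / 1 5 9 8 4 3 6 2 7 / 7 3 6 2 5 1 8 9 4 / 3 9 1 4 6 7 2 8 5 / 2 4 5 1 8 9 3 7 6 / 6 7 8 3 2 5 9 4 1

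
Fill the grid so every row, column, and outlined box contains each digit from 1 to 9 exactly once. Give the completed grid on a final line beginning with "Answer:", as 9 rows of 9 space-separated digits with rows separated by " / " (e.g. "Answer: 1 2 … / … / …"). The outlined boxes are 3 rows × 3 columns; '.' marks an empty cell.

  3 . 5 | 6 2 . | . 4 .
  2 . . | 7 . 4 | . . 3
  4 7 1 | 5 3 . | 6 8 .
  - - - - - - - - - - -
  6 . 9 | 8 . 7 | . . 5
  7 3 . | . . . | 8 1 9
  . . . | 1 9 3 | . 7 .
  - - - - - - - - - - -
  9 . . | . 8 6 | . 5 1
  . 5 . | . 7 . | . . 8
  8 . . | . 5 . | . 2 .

Step 1. [r2c8∈{9}] r2c8 has the single candidate 9, so r2c8=9.
Step 2. [r4c5∈{4}] only 4 remains possible at r4c5. So r4c5=4.
Step 3. [r5c3∈{2,4}] in row 5, 4 fits only at r5c3. So r5c3=4.
Step 4. [r6c9∈{2,4,6}] 6 has one home in row 6: r6c9 ⇒ r6c9=6.
Step 5. [r9c9∈{4,7}] col 9 places 4 nowhere but r9c9 ⇒ r9c9=4.
Step 6. [r8c4∈{2,3,4,9}] r8c4 is the only open cell in row 8 admitting 4 ⇒ r8c4=4.
Step 7. [r9c4∈{3,9}] r9c4 is the only open cell in col 4 admitting 9. So r9c4=9.
Step 8. [r1c6∈{1,8,9}] across col 6, 8 lands solely at r1c6. So r1c6=8.
Step 9. [r7c4∈{2,3}] across col 4, 3 lands solely at r7c4 ⇒ r7c4=3.
Step 10. [r8c6∈{1,2}] r8c6 is the only open cell in box 8 admitting 2 ⇒ r8c6=2.
Step 11. [r7c7∈{7}] r7c7 is down to just 7, so r7c7=7.
Step 12. [r9c7∈{3}] only 3 remains possible at r9c7, so r9c7=3.
Step 13. [r7c3∈{2}] r7c3's peers cover all but 2. So r7c3=2.
Step 14. [r4c7∈{2}] r4c7's peers cover all but 2. So r4c7=2.
Step 15. [r6c3∈{8}] only 8 remains possible at r6c3. So r6c3=8.
Step 16. [r2c3∈{6}] r2c3 is down to just 6, so r2c3=6.
Step 17. [r1c7∈{1}] r1c7 is down to just 1, so r1c7=1.
Step 18. [r4c2∈{1}] r4c2's peers cover all but 1, so r4c2=1.
Step 19. [r1c2∈{9}] r1c2 is down to just 9 ⇒ r1c2=9.
Step 20. [r2c5∈{1}] r2c5's peers cover all but 1. So r2c5=1.
Step 21. [r8c3∈{3}] r8c3 is down to just 3, so r8c3=3.
Step 22. [r4c8∈{3}] r4c8 is down to just 3 ⇒ r4c8=3.
Step 23. [r9c3∈{7}] r9c3's peers cover all but 7. So r9c3=7.
Step 24. [r5c5∈{6}] only 6 remains possible at r5c5 ⇒ r5c5=6.
Step 25. [r5c6∈{5}] r5c6's peers cover all but 5. So r5c6=5.
Step 26. [r5c4∈{2}] only 2 remains possible at r5c4. So r5c4=2.
Step 27. [r2c7∈{5}] r2c7's peers cover all but 5, so r2c7=5.
Step 28. [r6c2∈{2}] r6c2 has the single candidate 2, so r6c2=2.
Step 29. [r2c2∈{8}] only 8 remains possible at r2c2, so r2c2=8.
Step 30. [r9c6∈{1}] r9c6 has the single candidate 1, so r9c6=1.
Step 31. [r3c6∈{9}] nothing but 9 survives at r3c6, so r3c6=9.
Step 32. [r6c7∈{4}] only 4 remains possible at r6c7, so r6c7=4.
Step 33. [r7c2∈{4}] r7c2 has the single candidate 4. So r7c2=4.
Step 34. [r9c2∈{6}] r9c2 has the single candidate 6. So r9c2=6.
Step 35. [r8c8∈{6}] r8c8's peers cover all but 6. So r8c8=6.
Step 36. [r1c9∈{7}] r1c9's peers cover all but 7. So r1c9=7.
Step 37. [r8c7∈{9}] r8c7 is down to just 9 ⇒ r8c7=9.
Step 38. [r8c1∈{1}] r8c1 is down to just 1. So r8c1=1.
Step 39. [r6c1∈{5}] only 5 remains possible at r6c1. So r6c1=5.
Step 40. [r3c9∈{2}] only 2 remains possible at r3c9. So r3c9=2.

Answer: 3 9 5 6 2 8 1 4 7 / 2 8 6 7 1 4 5 9 3 / 4 7 1 5 3 9 6 8 2 / 6 1 9 8 4 7 2 3 5 / 7 3 4 2 6 5 8 1 9 / 5 2 8 1 9 3 4 7 6 / 9 4 2 3 8 6 7 5 1 / 1 5 3 4 7 2 9 6 8 / 8 6 7 9 5 1 3 2 4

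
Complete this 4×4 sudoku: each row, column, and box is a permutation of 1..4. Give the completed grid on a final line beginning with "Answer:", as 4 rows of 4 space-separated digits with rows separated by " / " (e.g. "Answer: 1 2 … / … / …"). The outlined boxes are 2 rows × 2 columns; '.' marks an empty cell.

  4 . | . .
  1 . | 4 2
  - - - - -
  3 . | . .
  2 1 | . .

Step 1. [r4c4∈{3,4}] row 4 places 4 nowhere but r4c4. So r4c4=4.
Step 2. [r1c4∈{1,3}] col 4 places 3 nowhere but r1c4 ⇒ r1c4=3.
Step 3. [r3c4∈{1}] nothing but 1 survives at r3c4. So r3c4=1.
Step 4. [r1c3∈{1}] nothing but 1 survives at r1c3 ⇒ r1c3=1.
Step 5. [r3c3∈{2}] r3c3 is down to just 2 ⇒ r3c3=2.
Step 6. [r4c3∈{3}] only 3 remains possible at r4c3, so r4c3=3.
Step 7. [r3c2∈{4}] r3c2's peers cover all but 4, so r3c2=4.
Step 8. [r2c2∈{3}] r2c2 is down to just 3 ⇒ r2c2=3.
Step 9. [r1c2∈{2}] nothing but 2 survives at r1c2 ⇒ r1c2=2.

Answer: 4 2 1 3 / 1 3 4 2 / 3 4 2 1 / 2 1 3 4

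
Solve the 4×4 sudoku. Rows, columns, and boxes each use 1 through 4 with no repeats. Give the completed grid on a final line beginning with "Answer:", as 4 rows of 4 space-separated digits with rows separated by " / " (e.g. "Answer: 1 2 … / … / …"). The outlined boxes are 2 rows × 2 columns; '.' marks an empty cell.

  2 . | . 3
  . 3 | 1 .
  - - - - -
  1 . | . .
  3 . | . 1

Step 1. [r1c3∈{4}] r1c3 has the single candidate 4, so r1c3=4.
Step 2. [r4c3∈{2}] only 2 remains possible at r4c3, so r4c3=2.
Step 3. [r3c4∈{4}] r3c4's peers cover all but 4, so r3c4=4.
Step 4. [r3c3∈{3}] nothing but 3 survives at r3c3. So r3c3=3.
Step 5. [r3c2∈{2}] r3c2 is down to just 2 ⇒ r3c2=2.
Step 6. [r1c2∈{1}] r1c2's peers cover all but 1, so r1c2=1.
Step 7. [r2c1∈{4}] r2c1 has the single candidate 4, so r2c1=4.
Step 8. [r4c2∈{4}] r4c2 is down to just 4, so r4c2=4.
Step 9. [r2c4∈{2}] r2c4 is down to just 2 ⇒ r2c4=2.

Answer: 2 1 4 3 / 4 3 1 2 / 1 2 3 4 / 3 4 2 1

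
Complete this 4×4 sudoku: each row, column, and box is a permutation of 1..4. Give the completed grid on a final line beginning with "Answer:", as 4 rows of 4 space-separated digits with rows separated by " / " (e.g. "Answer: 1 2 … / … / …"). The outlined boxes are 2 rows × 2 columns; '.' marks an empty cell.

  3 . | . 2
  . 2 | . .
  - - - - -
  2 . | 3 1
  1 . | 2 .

Step 1. [r2c1∈{4}] nothing but 4 survives at r2c1 ⇒ r2c1=4.
Step 2. [r4c2∈{3,4}] row 4 places 3 nowhere but r4c2. So r4c2=3.
Step 3. [r1c3∈{1,4}] 4 has one home in row 1: r1c3. So r1c3=4.
Step 4. [r1c2∈{1}] r1c2 has the single candidate 1. So r1c2=1.
Step 5. [r3c2∈{4}] r3c2's peers cover all but 4. So r3c2=4.
Step 6. [r4c4∈{4}] r4c4's peers cover all but 4. So r4c4=4.
Step 7. [r2c4∈{3}] r2c4 has the single candidate 3. So r2c4=3.
Step 8. [r2c3∈{1}] r2c3's peers cover all but 1, so r2c3=1.

Answer: 3 1 4 2 / 4 2 1 3 / 2 4 3 1 / 1 3 2 4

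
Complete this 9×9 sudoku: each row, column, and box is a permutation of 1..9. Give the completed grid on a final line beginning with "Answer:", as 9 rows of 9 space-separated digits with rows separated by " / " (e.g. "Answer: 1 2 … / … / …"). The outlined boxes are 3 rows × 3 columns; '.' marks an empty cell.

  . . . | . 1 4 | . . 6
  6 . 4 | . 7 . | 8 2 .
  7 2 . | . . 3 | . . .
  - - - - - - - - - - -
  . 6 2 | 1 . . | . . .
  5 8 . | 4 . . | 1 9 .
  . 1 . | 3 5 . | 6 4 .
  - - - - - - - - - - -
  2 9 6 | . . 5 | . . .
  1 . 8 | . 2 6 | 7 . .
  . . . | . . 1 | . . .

Step 1. [r2c6∈{9}] r2c6 is down to just 9. So r2c6=9.
Step 2. [r9c7∈{2,3,4,5,9}] in col 7, 2 fits only at r9c7, so r9c7=2.
Step 3. [r2c9∈{1,3,5}] r2c9 is the only open cell in row 2 admitting 1, so r2c9=1.
Step 4. [r3c8∈{5}] nothing but 5 survives at r3c8 ⇒ r3c8=5.
Step 5. [r8c8∈{3}] r8c8 has the single candidate 3, so r8c8=3.
Step 6. [r2c2∈{3,5}] across row 2, 3 lands solely at r2c2, so r2c2=3.
Step 7. [r7c7∈{4}] r7c7 has the single candidate 4. So r7c7=4.
Step 8. [r7c9∈{8}] r7c9 has the single candidate 8, so r7c9=8.
Step 9. [r9c5∈{3,4,8,9}] 4 has one home in col 5: r9c5, so r9c5=4.
Step 10. [r1c2∈{5}] nothing but 5 survives at r1c2. So r1c2=5.
Step 11. [r1c3∈{9}] r1c3 has the single candidate 9. So r1c3=9.
Step 12. [r6c6∈{2,7,8}] row 6 places 8 nowhere but r6c6. So r6c6=8.
Step 13. [r9c4∈{7,8,9}] r9c4 is the only open cell in row 9 admitting 8 ⇒ r9c4=8.
Step 14. [r4c6∈{7}] r4c6's peers cover all but 7 ⇒ r4c6=7.
Step 15. [r6c3∈{7}] r6c3 has the single candidate 7. So r6c3=7.
Step 16. [r8c9∈{5,9}] r8c9 is the only open cell in row 8 admitting 5, so r8c9=5.
Step 17. [r5c3∈{3}] r5c3 has the single candidate 3. So r5c3=3.
Step 18. [r1c7∈{3}] r1c7 is down to just 3 ⇒ r1c7=3.
Step 19. [r5c5∈{6}] r5c5 has the single candidate 6, so r5c5=6.
Step 20. [r6c1∈{9}] nothing but 9 survives at r6c1, so r6c1=9.
Step 21. [r6c9∈{2}] r6c9 is down to just 2 ⇒ r6c9=2.
Step 22. [r9c9∈{9}] only 9 remains possible at r9c9, so r9c9=9.
Step 23. [r5c9∈{7}] r5c9 is down to just 7, so r5c9=7.
Step 24. [r9c8∈{6}] only 6 remains possible at r9c8, so r9c8=6.
Step 25. [r1c4∈{2}] r1c4 is down to just 2. So r1c4=2.
Step 26. [r4c7∈{5}] r4c7 is down to just 5. So r4c7=5.
Step 27. [r4c5∈{9}] only 9 remains possible at r4c5. So r4c5=9.
Step 28. [r1c1∈{8}] r1c1's peers cover all but 8, so r1c1=8.
Step 29. [r8c2∈{4}] nothing but 4 survives at r8c2. So r8c2=4.
Step 30. [r3c5∈{8}] r3c5 is down to just 8 ⇒ r3c5=8.
Step 31. [r9c1∈{3}] r9c1's peers cover all but 3, so r9c1=3.
Step 32. [r1c8∈{7}] only 7 remains possible at r1c8, so r1c8=7.
Step 33. [r5c6∈{2}] r5c6 is down to just 2. So r5c6=2.
Step 34. [r4c8∈{8}] r4c8 is down to just 8 ⇒ r4c8=8.
Step 35. [r3c3∈{1}] nothing but 1 survives at r3c3, so r3c3=1.
Step 36. [r4c1∈{4}] r4c1 has the single candidate 4, so r4c1=4.
Step 37. [r9c2∈{7}] nothing but 7 survives at r9c2. So r9c2=7.
Step 38. [r7c8∈{1}] r7c8 has the single candidate 1. So r7c8=1.
Step 39. [r9c3∈{5}] only 5 remains possible at r9c3, so r9c3=5.
Step 40. [r4c9∈{3}] r4c9 has the single candidate 3. So r4c9=3.
Step 41. [r8c4∈{9}] nothing but 9 survives at r8c4 ⇒ r8c4=9.
Step 42. [r3c4∈{6}] r3c4 has the single candidate 6 ⇒ r3c4=6.
Step 43. [r7c5∈{3}] r7c5 has the single candidate 3 ⇒ r7c5=3.
Step 44. [r7c4∈{7}] r7c4's peers cover all but 7, so r7c4=7.
Step 45. [r3c9∈{4}] only 4 remains possible at r3c9. So r3c9=4.
Step 46. [r2c4∈{5}] r2c4 has the single candidate 5 ⇒ r2c4=5.
Step 47. [r3c7∈{9}] nothing but 9 survives at r3c7. So r3c7=9.

Answer: 8 5 9 2 1 4 3 7 6 / 6 3 4 5 7 9 8 2 1 / 7 2 1 6 8 3 9 5 4 / 4 6 2 1 9 7 5 8 3 / 5 8 3 4 6 2 1 9 7 / 9 1 7 3 5 8 6 4 2 / 2 9 6 7 3 5 4 1 8 / 1 4 8 9 2 6 7 3 5 / 3 7 5 8 4 1 2 6 9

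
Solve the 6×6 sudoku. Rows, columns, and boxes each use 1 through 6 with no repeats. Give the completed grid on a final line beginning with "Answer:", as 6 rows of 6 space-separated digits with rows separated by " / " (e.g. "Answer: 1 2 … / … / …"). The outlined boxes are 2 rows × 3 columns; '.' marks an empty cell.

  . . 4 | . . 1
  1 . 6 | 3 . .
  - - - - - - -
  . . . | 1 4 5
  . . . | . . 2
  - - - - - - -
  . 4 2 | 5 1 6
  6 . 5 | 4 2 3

Step 1. [r3c3∈{3}] r3c3 is down to just 3, so r3c3=3.
Step 2. [r2c2∈{2,5}] in row 2, 2 fits only at r2c2 ⇒ r2c2=2.
Step 3. [r4c4∈{6}] only 6 remains possible at r4c4. So r4c4=6.
Step 4. [r1c2∈{3,5}] 3 has one home in col 2: r1c2. So r1c2=3.
Step 5. [r1c1∈{5}] only 5 remains possible at r1c1. So r1c1=5.
Step 6. [r6c2∈{1}] r6c2 is down to just 1, so r6c2=1.
Step 7. [r4c5∈{3}] r4c5's peers cover all but 3, so r4c5=3.
Step 8. [r1c4∈{2}] r1c4 has the single candidate 2, so r1c4=2.
Step 9. [r3c2∈{6}] r3c2's peers cover all but 6. So r3c2=6.
Step 10. [r3c1∈{2}] r3c1 is down to just 2. So r3c1=2.
Step 11. [r4c3∈{1}] r4c3's peers cover all but 1. So r4c3=1.
Step 12. [r2c6∈{4}] r2c6 is down to just 4. So r2c6=4.
Step 13. [r4c1∈{4}] r4c1 is down to just 4. So r4c1=4.
Step 14. [r4c2∈{5}] r4c2's peers cover all but 5. So r4c2=5.
Step 15. [r5c1∈{3}] r5c1's peers cover all but 3 ⇒ r5c1=3.
Step 16. [r1c5∈{6}] r1c5 has the single candidate 6. So r1c5=6.
Step 17. [r2c5∈{5}] only 5 remains possible at r2c5 ⇒ r2c5=5.

Answer: 5 3 4 2 6 1 / 1 2 6 3 5 4 / 2 6 3 1 4 5 / 4 5 1 6 3 2 / 3 4 2 5 1 6 / 6 1 5 4 2 3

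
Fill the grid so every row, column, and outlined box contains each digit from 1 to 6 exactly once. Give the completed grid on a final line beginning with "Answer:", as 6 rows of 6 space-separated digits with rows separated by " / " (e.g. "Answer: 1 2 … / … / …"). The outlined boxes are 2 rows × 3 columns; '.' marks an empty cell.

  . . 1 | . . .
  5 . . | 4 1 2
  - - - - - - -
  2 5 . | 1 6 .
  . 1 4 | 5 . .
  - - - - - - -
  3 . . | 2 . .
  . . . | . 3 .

Step 1. [r6c4∈{6}] nothing but 6 survives at r6c4, so r6c4=6.
Step 2. [r5c5∈{4,5}] across col 5, 4 lands solely at r5c5 ⇒ r5c5=4.
Step 3. [r1c6∈{3,5,6}] across col 6, 6 lands solely at r1c6 ⇒ r1c6=6.
Step 4. [r1c2∈{2,3,4}] in row 1, 2 fits only at r1c2 ⇒ r1c2=2.
Step 5. [r5c6∈{1,5}] across row 5, 1 lands solely at r5c6 ⇒ r5c6=1.
Step 6. [r5c2∈{6}] nothing but 6 survives at r5c2, so r5c2=6.
Step 7. [r3c3∈{3}] only 3 remains possible at r3c3. So r3c3=3.
Step 8. [r1c1∈{4}] r1c1 has the single candidate 4, so r1c1=4.
Step 9. [r5c3∈{5}] nothing but 5 survives at r5c3, so r5c3=5.
Step 10. [r6c6∈{5}] r6c6 is down to just 5, so r6c6=5.
Step 11. [r4c6∈{3}] only 3 remains possible at r4c6, so r4c6=3.
Step 12. [r6c1∈{1}] nothing but 1 survives at r6c1, so r6c1=1.
Step 13. [r6c2∈{4}] r6c2 is down to just 4 ⇒ r6c2=4.
Step 14. [r6c3∈{2}] r6c3 has the single candidate 2, so r6c3=2.
Step 15. [r4c1∈{6}] r4c1's peers cover all but 6. So r4c1=6.
Step 16. [r1c5∈{5}] r1c5 has the single candidate 5 ⇒ r1c5=5.
Step 17. [r3c6∈{4}] nothing but 4 survives at r3c6. So r3c6=4.
Step 18. [r1c4∈{3}] nothing but 3 survives at r1c4. So r1c4=3.
Step 19. [r2c3∈{6}] r2c3 is down to just 6 ⇒ r2c3=6.
Step 20. [r2c2∈{3}] only 3 remains possible at r2c2, so r2c2=3.
Step 21. [r4c5∈{2}] r4c5 is down to just 2. So r4c5=2.

Answer: 4 2 1 3 5 6 / 5 3 6 4 1 2 / 2 5 3 1 6 4 / 6 1 4 5 2 3 / 3 6 5 2 4 1 / 1 4 2 6 3 5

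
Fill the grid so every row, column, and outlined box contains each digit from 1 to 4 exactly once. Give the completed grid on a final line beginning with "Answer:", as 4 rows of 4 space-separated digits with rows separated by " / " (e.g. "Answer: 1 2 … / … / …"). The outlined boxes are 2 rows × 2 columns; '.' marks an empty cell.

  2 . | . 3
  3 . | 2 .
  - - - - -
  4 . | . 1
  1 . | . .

Step 1. [r2c4∈{4}] only 4 remains possible at r2c4, so r2c4=4.
Step 2. [r3c3∈{3}] only 3 remains possible at r3c3. So r3c3=3.
Step 3. [r1c2∈{1,4}] row 1 places 4 nowhere but r1c2 ⇒ r1c2=4.
Step 4. [r3c2∈{2}] r3c2's peers cover all but 2, so r3c2=2.
Step 5. [r2c2∈{1}] r2c2 is down to just 1. So r2c2=1.
Step 6. [r4c3∈{4}] only 4 remains possible at r4c3, so r4c3=4.
Step 7. [r4c2∈{3}] only 3 remains possible at r4c2. So r4c2=3.
Step 8. [r4c4∈{2}] r4c4 is down to just 2 ⇒ r4c4=2.
Step 9. [r1c3∈{1}] nothing but 1 survives at r1c3, so r1c3=1.

Answer: 2 4 1 3 / 3 1 2 4 / 4 2 3 1 / 1 3 4 2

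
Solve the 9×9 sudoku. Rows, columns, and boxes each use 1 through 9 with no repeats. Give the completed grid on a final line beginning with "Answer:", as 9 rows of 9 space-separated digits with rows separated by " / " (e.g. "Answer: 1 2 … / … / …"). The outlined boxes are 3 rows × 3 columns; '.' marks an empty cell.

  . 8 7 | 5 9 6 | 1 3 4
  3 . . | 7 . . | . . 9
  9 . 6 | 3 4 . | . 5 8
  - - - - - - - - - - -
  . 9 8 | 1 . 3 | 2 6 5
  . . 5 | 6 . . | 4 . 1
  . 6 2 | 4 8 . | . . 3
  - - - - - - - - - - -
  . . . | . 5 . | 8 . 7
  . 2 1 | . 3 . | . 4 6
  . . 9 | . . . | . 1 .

Step 1. [r5c1∈{7}] r5c1's peers cover all but 7, so r5c1=7.
Step 2. [r3c6∈{1,2}] across row 3, 2 lands solely at r3c6, so r3c6=2.
Step 3. [r9c2∈{3,4,5,7}] 7 has one home in col 2: r9c2 ⇒ r9c2=7.
Step 4. [r5c6∈{9}] r5c6's peers cover all but 9 ⇒ r5c6=9.
Step 5. [r9c9∈{2}] nothing but 2 survives at r9c9, so r9c9=2.
Step 6. [r9c4∈{8}] r9c4 is down to just 8, so r9c4=8.
Step 7. [r6c8∈{7,9}] across col 8, 7 lands solely at r6c8, so r6c8=7.
Step 8. [r2c5∈{1}] r2c5's peers cover all but 1. So r2c5=1.
Step 9. [r7c3∈{3,4}] across col 3, 3 lands solely at r7c3 ⇒ r7c3=3.
Step 10. [r7c2∈{4}] nothing but 4 survives at r7c2 ⇒ r7c2=4.
Step 11. [r7c8∈{9}] only 9 remains possible at r7c8, so r7c8=9.
Step 12. [r8c7∈{5}] nothing but 5 survives at r8c7. So r8c7=5.
Step 13. [r9c1∈{5,6}] row 9 places 5 nowhere but r9c1, so r9c1=5.
Step 14. [r2c7∈{6}] nothing but 6 survives at r2c7 ⇒ r2c7=6.
Step 15. [r8c4∈{9}] r8c4 is down to just 9 ⇒ r8c4=9.
Step 16. [r8c1∈{8}] r8c1 has the single candidate 8. So r8c1=8.
Step 17. [r3c2∈{1}] r3c2 has the single candidate 1. So r3c2=1.
Step 18. [r3c7∈{7}] only 7 remains possible at r3c7, so r3c7=7.
Step 19. [r4c5∈{7}] r4c5 is down to just 7. So r4c5=7.
Step 20. [r5c5∈{2}] nothing but 2 survives at r5c5 ⇒ r5c5=2.
Step 21. [r6c6∈{5}] r6c6 has the single candidate 5. So r6c6=5.
Step 22. [r7c1∈{6}] nothing but 6 survives at r7c1. So r7c1=6.
Step 23. [r9c6∈{4}] r9c6 has the single candidate 4 ⇒ r9c6=4.
Step 24. [r4c1∈{4}] r4c1's peers cover all but 4 ⇒ r4c1=4.
Step 25. [r6c1∈{1}] r6c1's peers cover all but 1 ⇒ r6c1=1.
Step 26. [r2c8∈{2}] r2c8 is down to just 2 ⇒ r2c8=2.
Step 27. [r2c3∈{4}] only 4 remains possible at r2c3, so r2c3=4.
Step 28. [r5c2∈{3}] only 3 remains possible at r5c2. So r5c2=3.
Step 29. [r8c6∈{7}] nothing but 7 survives at r8c6. So r8c6=7.
Step 30. [r9c5∈{6}] r9c5 is down to just 6 ⇒ r9c5=6.
Step 31. [r7c6∈{1}] r7c6's peers cover all but 1 ⇒ r7c6=1.
Step 32. [r2c6∈{8}] r2c6 is down to just 8. So r2c6=8.
Step 33. [r5c8∈{8}] r5c8's peers cover all but 8. So r5c8=8.
Step 34. [r9c7∈{3}] r9c7 has the single candidate 3, so r9c7=3.
Step 35. [r7c4∈{2}] r7c4 is down to just 2 ⇒ r7c4=2.
Step 36. [r1c1∈{2}] r1c1's peers cover all but 2, so r1c1=2.
Step 37. [r2c2∈{5}] nothing but 5 survives at r2c2. So r2c2=5.
Step 38. [r6c7∈{9}] r6c7 is down to just 9 ⇒ r6c7=9.

Answer: 2 8 7 5 9 6 1 3 4 / 3 5 4 7 1 8 6 2 9 / 9 1 6 3 4 2 7 5 8 / 4 9 8 1 7 3 2 6 5 / 7 3 5 6 2 9 4 8 1 / 1 6 2 4 8 5 9 7 3 / 6 4 3 2 5 1 8 9 7 / 8 2 1 9 3 7 5 4 6 / 5 7 9 8 6 4 3 1 2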